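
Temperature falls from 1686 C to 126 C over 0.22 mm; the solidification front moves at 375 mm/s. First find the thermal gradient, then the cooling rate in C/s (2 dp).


G = (1686-126)/0.22 = 7090.90909091 C/mm
CR = 7090.90909091 * 375 = 2659090.91 C/s


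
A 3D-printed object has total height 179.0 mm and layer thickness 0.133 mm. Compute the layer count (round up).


Layers = ceil(179.0/0.133) = 1346


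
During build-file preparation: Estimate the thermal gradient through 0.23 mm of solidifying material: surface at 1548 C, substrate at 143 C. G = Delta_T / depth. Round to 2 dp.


G = (1548-143)/0.23 = 6108.7 C/mm


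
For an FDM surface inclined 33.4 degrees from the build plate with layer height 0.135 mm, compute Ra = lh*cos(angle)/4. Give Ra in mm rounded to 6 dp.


Ra = 0.135 * cos(33.4) / 4 = 0.028176 mm


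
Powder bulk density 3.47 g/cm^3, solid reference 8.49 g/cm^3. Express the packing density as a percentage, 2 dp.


Packing = (3.47/8.49)*100 = 40.87 %


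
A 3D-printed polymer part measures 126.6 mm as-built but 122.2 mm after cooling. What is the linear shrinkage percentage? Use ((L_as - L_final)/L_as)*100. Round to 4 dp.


Shrinkage = ((126.6-122.2)/126.6)*100 = 3.4755 %


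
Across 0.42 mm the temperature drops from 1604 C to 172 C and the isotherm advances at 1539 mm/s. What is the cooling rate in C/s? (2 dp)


G = (1604-172)/0.42 = 3409.52380952 C/mm
CR = 3409.52380952 * 1539 = 5247257.14 C/s


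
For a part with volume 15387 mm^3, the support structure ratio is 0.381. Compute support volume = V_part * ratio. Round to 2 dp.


V_support = 15387 * 0.381 = 5862.45 mm^3


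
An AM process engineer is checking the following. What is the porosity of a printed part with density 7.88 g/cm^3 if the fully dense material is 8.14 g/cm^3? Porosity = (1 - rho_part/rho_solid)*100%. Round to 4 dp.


Porosity = (1-7.88/8.14)*100 = 3.1941 %


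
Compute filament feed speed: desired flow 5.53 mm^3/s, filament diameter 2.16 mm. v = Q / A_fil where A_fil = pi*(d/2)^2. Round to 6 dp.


A = pi*(2.16/2)^2 = 3.664354
v = 5.53 / 3.664354 = 1.509134 mm/s


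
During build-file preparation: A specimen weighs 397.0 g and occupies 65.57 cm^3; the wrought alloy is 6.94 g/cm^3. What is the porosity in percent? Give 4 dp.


rho_part = 397.0 / 65.57 = 6.05459814 g/cm^3
Porosity = (1 - 6.05459814/6.94)*100 = 12.758 %


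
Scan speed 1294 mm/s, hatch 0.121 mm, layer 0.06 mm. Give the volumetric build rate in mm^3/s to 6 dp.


Rate = 1294 * 0.121 * 0.06 = 9.39444 mm^3/s


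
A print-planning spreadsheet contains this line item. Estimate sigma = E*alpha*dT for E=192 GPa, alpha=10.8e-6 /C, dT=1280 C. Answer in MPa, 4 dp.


sigma = 192*1000 * 10.8e-6 * 1280 = 2654.208 MPa


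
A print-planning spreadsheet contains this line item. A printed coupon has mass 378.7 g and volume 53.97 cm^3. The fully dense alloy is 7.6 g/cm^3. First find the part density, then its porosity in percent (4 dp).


rho_part = 378.7 / 53.97 = 7.01686122 g/cm^3
Porosity = (1 - 7.01686122/7.6)*100 = 7.6729 %


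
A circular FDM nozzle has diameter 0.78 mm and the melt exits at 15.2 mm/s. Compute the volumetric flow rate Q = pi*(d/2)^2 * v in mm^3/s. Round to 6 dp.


A = pi*(0.78/2)^2 = 0.47783624 mm^2
Q = 0.47783624 * 15.2 = 7.263111 mm^3/s


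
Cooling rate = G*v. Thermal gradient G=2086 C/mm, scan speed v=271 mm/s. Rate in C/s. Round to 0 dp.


CR = 2086 * 271 = 565306 C/s


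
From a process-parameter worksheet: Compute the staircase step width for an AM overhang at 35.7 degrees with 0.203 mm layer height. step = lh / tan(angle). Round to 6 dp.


step = 0.203 / tan(35.7) = 0.282504 mm


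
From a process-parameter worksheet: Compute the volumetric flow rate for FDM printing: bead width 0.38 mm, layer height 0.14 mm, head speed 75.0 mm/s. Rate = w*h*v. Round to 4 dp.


Rate = 0.38 * 0.14 * 75.0 = 3.99 mm^3/s


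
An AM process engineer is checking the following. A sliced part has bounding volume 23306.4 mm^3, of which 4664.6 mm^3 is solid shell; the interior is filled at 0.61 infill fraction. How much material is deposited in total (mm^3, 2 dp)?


V_infill = (23306.4 - 4664.6) * 0.61 = 11371.5
V_total = 4664.6 + 11371.5 = 16036.1 mm^3


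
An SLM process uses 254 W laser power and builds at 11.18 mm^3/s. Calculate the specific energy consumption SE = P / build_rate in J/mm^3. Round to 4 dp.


SE = 254 / 11.18 = 22.7191 J/mm^3


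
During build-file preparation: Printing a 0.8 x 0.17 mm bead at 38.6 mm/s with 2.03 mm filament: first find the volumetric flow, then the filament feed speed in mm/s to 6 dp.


Q = 0.8 * 0.17 * 38.6 = 5.2496 mm^3/s
A_fil = pi*(2.03/2)^2 = 3.23654729 mm^2
v_feed = 5.2496 / 3.23654729 = 1.621975 mm/s


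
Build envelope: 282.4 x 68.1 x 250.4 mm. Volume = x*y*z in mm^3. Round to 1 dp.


V = 282.4 * 68.1 * 250.4 = 4815552.6 mm^3


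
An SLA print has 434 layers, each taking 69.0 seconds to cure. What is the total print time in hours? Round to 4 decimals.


t = 434 * 69.0 / 3600 = 8.3183 hrs


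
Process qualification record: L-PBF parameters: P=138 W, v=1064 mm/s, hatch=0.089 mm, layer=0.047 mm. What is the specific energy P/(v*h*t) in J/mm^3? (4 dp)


Build rate = 1064 * 0.089 * 0.047 = 4.450712 mm^3/s
SE = 138 / 4.450712 = 31.0063 J/mm^3


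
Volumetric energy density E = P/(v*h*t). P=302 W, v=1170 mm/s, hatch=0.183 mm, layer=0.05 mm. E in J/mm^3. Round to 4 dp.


E = 302 / (1170*0.183*0.05) = 28.2098 J/mm^3


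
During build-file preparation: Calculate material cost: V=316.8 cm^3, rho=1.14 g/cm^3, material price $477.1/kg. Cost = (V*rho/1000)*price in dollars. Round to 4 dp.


Mass = 316.8*1.14/1000 = 0.361152 kg
Cost = 0.361152 * 477.1 = 172.3056 $


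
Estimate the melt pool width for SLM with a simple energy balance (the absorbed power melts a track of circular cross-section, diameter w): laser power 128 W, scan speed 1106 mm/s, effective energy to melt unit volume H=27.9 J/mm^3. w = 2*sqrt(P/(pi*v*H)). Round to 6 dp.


w = 2*sqrt(128/(pi*1106*27.9)) = 0.072674 mm


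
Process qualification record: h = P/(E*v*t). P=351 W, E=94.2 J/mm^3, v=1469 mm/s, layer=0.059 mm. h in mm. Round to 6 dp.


h = 351 / (94.2*1469*0.059) = 0.042991 mm


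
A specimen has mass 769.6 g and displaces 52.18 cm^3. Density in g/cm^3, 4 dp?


rho = 769.6 / 52.18 = 14.7489 g/cm^3


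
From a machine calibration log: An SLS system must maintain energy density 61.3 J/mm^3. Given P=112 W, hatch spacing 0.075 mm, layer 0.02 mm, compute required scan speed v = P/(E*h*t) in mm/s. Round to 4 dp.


v = 112 / (61.3*0.075*0.02) = 1218.0533 mm/s


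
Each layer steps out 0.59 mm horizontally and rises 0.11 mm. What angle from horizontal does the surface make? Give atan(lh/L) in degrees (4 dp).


angle = atan(0.11/0.59) = 10.561 degrees


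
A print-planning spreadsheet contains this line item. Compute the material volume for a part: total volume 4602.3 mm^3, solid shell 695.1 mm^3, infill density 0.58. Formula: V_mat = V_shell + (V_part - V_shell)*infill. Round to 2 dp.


V_infill = (4602.3 - 695.1) * 0.58 = 2266.18
V_total = 695.1 + 2266.18 = 2961.28 mm^3


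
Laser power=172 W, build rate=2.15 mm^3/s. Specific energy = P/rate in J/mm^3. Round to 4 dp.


SE = 172 / 2.15 = 80.0 J/mm^3


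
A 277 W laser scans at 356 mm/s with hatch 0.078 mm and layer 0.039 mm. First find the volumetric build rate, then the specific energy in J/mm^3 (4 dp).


Build rate = 356 * 0.078 * 0.039 = 1.082952 mm^3/s
SE = 277 / 1.082952 = 255.7823 J/mm^3


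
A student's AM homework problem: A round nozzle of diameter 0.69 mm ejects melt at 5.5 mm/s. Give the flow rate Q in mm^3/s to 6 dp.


A = pi*(0.69/2)^2 = 0.37392807 mm^2
Q = 0.37392807 * 5.5 = 2.056604 mm^3/s


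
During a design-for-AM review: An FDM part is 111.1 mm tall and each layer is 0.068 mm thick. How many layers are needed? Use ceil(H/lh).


Layers = ceil(111.1/0.068) = 1634


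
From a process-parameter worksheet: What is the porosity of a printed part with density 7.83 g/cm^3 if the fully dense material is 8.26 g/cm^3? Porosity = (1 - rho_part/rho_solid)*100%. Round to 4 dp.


Porosity = (1-7.83/8.26)*100 = 5.2058 %


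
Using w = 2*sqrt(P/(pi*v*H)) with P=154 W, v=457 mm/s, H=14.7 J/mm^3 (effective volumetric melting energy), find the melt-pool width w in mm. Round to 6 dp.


w = 2*sqrt(154/(pi*457*14.7)) = 0.170844 mm


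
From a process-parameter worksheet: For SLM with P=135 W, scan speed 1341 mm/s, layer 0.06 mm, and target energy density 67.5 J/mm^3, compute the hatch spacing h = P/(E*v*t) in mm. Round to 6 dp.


h = 135 / (67.5*1341*0.06) = 0.024857 mm


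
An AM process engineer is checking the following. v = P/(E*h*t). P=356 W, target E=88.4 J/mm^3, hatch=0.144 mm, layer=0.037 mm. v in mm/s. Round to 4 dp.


v = 356 / (88.4*0.144*0.037) = 755.8463 mm/s


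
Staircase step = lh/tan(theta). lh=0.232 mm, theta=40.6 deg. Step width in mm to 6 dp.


step = 0.232 / tan(40.6) = 0.270679 mm


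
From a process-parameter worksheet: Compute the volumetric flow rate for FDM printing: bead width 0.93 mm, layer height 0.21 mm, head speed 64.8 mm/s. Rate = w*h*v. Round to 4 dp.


Rate = 0.93 * 0.21 * 64.8 = 12.6554 mm^3/s


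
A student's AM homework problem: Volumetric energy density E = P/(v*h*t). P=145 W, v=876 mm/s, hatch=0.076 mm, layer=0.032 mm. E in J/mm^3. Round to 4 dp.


E = 145 / (876*0.076*0.032) = 68.0613 J/mm^3


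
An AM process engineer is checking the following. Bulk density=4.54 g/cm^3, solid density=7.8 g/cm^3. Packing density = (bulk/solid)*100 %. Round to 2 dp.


Packing = (4.54/7.8)*100 = 58.21 %


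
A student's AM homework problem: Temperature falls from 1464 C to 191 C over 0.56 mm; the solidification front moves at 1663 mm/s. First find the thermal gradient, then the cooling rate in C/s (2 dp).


G = (1464-191)/0.56 = 2273.21428571 C/mm
CR = 2273.21428571 * 1663 = 3780355.36 C/s


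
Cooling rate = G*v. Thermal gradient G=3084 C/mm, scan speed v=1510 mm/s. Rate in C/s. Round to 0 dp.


CR = 3084 * 1510 = 4656840 C/s


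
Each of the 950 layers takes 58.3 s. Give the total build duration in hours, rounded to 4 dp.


t = 950 * 58.3 / 3600 = 15.3847 hrs


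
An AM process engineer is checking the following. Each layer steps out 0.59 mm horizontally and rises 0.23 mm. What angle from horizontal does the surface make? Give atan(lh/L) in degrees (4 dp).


angle = atan(0.23/0.59) = 21.2974 degrees


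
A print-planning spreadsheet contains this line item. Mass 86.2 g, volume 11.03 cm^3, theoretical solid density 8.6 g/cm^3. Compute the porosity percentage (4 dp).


rho_part = 86.2 / 11.03 = 7.81504986 g/cm^3
Porosity = (1 - 7.81504986/8.6)*100 = 9.1273 %


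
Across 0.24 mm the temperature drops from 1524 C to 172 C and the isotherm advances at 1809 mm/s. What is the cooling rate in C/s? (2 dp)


G = (1524-172)/0.24 = 5633.33333333 C/mm
CR = 5633.33333333 * 1809 = 10190700.0 C/s


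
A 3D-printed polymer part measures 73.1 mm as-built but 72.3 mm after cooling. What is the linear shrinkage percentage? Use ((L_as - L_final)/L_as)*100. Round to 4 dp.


Shrinkage = ((73.1-72.3)/73.1)*100 = 1.0944 %


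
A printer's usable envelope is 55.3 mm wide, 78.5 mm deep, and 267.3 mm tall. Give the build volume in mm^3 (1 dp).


V = 55.3 * 78.5 * 267.3 = 1160362.7 mm^3


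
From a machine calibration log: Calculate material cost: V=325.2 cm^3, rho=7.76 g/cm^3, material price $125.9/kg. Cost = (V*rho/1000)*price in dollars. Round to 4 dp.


Mass = 325.2*7.76/1000 = 2.523552 kg
Cost = 2.523552 * 125.9 = 317.7152 $


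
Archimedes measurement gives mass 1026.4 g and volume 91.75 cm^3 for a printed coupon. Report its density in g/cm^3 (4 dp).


rho = 1026.4 / 91.75 = 11.1869 g/cm^3


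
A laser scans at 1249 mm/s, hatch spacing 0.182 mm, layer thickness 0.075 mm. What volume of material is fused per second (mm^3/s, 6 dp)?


Rate = 1249 * 0.182 * 0.075 = 17.04885 mm^3/s


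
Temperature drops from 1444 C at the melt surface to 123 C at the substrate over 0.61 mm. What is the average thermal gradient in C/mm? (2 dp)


G = (1444-123)/0.61 = 2165.57 C/mm


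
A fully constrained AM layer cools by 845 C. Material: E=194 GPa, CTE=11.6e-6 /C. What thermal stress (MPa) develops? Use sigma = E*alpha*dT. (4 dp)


sigma = 194*1000 * 11.6e-6 * 845 = 1901.588 MPa


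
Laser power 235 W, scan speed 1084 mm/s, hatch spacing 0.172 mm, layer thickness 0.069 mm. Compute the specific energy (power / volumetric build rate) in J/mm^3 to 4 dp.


Build rate = 1084 * 0.172 * 0.069 = 12.864912 mm^3/s
SE = 235 / 12.864912 = 18.2667 J/mm^3


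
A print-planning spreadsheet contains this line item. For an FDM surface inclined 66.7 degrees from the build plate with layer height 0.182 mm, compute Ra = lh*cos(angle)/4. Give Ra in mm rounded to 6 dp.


Ra = 0.182 * cos(66.7) / 4 = 0.017997 mm


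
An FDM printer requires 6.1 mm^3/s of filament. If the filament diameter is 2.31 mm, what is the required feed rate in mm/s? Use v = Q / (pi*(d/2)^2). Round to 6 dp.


A = pi*(2.31/2)^2 = 4.190963
v = 6.1 / 4.190963 = 1.455513 mm/s


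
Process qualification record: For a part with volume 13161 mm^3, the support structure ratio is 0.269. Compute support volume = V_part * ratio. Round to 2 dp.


V_support = 13161 * 0.269 = 3540.31 mm^3


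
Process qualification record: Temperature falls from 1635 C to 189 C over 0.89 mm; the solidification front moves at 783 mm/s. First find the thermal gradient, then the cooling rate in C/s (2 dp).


G = (1635-189)/0.89 = 1624.71910112 C/mm
CR = 1624.71910112 * 783 = 1272155.06 C/s


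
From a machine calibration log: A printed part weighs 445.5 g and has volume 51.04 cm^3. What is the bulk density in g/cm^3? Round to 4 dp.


rho = 445.5 / 51.04 = 8.7284 g/cm^3


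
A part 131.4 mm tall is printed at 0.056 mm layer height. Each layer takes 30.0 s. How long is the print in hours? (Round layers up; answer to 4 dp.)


Layers = ceil(131.4/0.056) = 2347
t = 2347 * 30.0 / 3600 = 19.5583 hrs


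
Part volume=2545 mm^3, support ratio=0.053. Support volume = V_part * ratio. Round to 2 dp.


V_support = 2545 * 0.053 = 134.89 mm^3


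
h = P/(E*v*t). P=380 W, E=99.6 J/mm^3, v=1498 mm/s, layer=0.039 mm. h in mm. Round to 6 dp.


h = 380 / (99.6*1498*0.039) = 0.065305 mm


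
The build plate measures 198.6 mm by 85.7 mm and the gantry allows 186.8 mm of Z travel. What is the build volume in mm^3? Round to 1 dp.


V = 198.6 * 85.7 * 186.8 = 3179339.7 mm^3


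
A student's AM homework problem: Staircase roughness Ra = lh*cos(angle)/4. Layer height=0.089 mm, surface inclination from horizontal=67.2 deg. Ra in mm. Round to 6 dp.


Ra = 0.089 * cos(67.2) / 4 = 0.008622 mm


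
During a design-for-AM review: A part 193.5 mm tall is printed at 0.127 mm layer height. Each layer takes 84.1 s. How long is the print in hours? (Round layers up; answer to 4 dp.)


Layers = ceil(193.5/0.127) = 1524
t = 1524 * 84.1 / 3600 = 35.6023 hrs


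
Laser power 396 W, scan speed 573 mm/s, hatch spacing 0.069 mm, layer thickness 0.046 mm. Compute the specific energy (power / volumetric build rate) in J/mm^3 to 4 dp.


Build rate = 573 * 0.069 * 0.046 = 1.818702 mm^3/s
SE = 396 / 1.818702 = 217.7377 J/mm^3


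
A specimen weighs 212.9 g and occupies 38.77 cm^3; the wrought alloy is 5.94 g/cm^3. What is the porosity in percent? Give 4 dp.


rho_part = 212.9 / 38.77 = 5.4913593 g/cm^3
Porosity = (1 - 5.4913593/5.94)*100 = 7.5529 %


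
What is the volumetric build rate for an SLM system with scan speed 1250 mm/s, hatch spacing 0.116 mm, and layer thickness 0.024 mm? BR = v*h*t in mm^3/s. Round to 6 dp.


Rate = 1250 * 0.116 * 0.024 = 3.48 mm^3/s


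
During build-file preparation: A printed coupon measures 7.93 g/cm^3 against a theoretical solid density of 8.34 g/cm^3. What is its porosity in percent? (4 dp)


Porosity = (1-7.93/8.34)*100 = 4.9161 %


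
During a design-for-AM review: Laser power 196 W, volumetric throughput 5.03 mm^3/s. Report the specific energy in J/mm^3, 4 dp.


SE = 196 / 5.03 = 38.9662 J/mm^3


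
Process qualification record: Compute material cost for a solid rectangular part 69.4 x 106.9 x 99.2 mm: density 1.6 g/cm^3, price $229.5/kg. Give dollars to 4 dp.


V = 69.4 * 106.9 * 99.2 = 735950.912 mm^3 = 735.950912 cm^3
Mass = 735.950912 * 1.6 / 1000 = 1.17752146 kg
Cost = 1.17752146 * 229.5 = 270.2412 $


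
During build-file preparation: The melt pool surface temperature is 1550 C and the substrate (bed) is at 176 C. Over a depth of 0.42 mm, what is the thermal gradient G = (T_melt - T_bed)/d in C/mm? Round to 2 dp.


G = (1550-176)/0.42 = 3271.43 C/mm


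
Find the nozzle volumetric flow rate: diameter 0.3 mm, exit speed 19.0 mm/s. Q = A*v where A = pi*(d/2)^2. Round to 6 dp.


A = pi*(0.3/2)^2 = 0.07068583 mm^2
Q = 0.07068583 * 19.0 = 1.343031 mm^3/s


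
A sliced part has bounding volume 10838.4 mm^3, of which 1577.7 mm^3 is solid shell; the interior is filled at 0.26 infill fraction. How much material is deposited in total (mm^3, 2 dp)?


V_infill = (10838.4 - 1577.7) * 0.26 = 2407.78
V_total = 1577.7 + 2407.78 = 3985.48 mm^3


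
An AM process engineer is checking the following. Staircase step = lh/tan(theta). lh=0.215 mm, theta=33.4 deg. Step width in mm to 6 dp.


step = 0.215 / tan(33.4) = 0.326065 mm


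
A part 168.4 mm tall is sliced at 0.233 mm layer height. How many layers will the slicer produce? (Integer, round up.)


Layers = ceil(168.4/0.233) = 723


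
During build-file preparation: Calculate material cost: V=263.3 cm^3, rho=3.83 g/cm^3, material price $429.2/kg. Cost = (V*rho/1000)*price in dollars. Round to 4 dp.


Mass = 263.3*3.83/1000 = 1.008439 kg
Cost = 1.008439 * 429.2 = 432.822 $


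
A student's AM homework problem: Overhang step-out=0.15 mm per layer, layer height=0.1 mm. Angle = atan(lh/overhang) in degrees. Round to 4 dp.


angle = atan(0.1/0.15) = 33.6901 degrees


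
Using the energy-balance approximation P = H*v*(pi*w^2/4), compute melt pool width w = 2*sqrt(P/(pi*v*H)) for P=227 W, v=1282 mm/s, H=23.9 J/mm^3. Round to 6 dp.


w = 2*sqrt(227/(pi*1282*23.9)) = 0.097124 mm


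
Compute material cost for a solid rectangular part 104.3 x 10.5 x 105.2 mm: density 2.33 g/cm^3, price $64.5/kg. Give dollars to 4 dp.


V = 104.3 * 10.5 * 105.2 = 115209.78 mm^3 = 115.20978 cm^3
Mass = 115.20978 * 2.33 / 1000 = 0.26843879 kg
Cost = 0.26843879 * 64.5 = 17.3143 $


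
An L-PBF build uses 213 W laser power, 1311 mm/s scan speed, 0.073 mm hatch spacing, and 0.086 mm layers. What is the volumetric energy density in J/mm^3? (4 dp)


E = 213 / (1311*0.073*0.086) = 25.8795 J/mm^3


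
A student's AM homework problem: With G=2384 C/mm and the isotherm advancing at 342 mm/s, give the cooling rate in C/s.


CR = 2384 * 342 = 815328 C/s


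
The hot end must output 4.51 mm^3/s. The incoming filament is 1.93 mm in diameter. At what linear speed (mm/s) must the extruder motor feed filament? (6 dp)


A = pi*(1.93/2)^2 = 2.92553
v = 4.51 / 2.92553 = 1.541601 mm/s


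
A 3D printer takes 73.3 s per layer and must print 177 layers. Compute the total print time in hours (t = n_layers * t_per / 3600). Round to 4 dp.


t = 177 * 73.3 / 3600 = 3.6039 hrs


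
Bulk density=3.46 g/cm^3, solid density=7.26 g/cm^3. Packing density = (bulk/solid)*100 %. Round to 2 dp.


Packing = (3.46/7.26)*100 = 47.66 %


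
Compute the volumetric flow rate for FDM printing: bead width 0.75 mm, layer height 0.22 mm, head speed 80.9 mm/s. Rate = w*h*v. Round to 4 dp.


Rate = 0.75 * 0.22 * 80.9 = 13.3485 mm^3/s


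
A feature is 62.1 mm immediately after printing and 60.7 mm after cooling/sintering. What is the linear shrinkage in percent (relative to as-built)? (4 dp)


Shrinkage = ((62.1-60.7)/62.1)*100 = 2.2544 %


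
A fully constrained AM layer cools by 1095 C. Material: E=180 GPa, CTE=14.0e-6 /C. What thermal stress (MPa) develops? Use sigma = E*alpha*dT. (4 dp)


sigma = 180*1000 * 14.0e-6 * 1095 = 2759.4 MPa


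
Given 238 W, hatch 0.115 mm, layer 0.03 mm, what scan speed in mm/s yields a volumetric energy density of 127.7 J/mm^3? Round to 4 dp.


v = 238 / (127.7*0.115*0.03) = 540.2154 mm/s


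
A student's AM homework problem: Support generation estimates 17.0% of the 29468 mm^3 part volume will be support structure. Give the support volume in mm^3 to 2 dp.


V_support = 29468 * 0.17 = 5009.56 mm^3


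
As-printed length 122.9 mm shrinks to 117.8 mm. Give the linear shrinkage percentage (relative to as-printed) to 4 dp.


Shrinkage = ((122.9-117.8)/122.9)*100 = 4.1497 %


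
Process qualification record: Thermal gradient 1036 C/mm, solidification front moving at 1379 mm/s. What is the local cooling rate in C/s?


CR = 1036 * 1379 = 1428644 C/s


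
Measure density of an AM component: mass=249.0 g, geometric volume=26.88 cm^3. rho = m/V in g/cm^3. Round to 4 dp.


rho = 249.0 / 26.88 = 9.2634 g/cm^3


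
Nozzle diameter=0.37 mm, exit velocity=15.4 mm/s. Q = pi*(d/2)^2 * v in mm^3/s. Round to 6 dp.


A = pi*(0.37/2)^2 = 0.10752101 mm^2
Q = 0.10752101 * 15.4 = 1.655824 mm^3/s


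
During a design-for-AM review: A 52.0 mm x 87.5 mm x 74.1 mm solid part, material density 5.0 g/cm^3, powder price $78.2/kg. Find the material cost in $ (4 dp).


V = 52.0 * 87.5 * 74.1 = 337155.0 mm^3 = 337.155 cm^3
Mass = 337.155 * 5.0 / 1000 = 1.685775 kg
Cost = 1.685775 * 78.2 = 131.8276 $


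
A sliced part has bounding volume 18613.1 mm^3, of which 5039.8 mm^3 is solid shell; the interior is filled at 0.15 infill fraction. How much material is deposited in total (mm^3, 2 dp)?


V_infill = (18613.1 - 5039.8) * 0.15 = 2036.0
V_total = 5039.8 + 2036.0 = 7075.8 mm^3


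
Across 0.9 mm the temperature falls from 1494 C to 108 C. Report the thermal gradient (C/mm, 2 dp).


G = (1494-108)/0.9 = 1540.0 C/mm


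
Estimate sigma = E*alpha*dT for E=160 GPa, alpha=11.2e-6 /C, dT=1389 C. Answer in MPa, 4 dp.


sigma = 160*1000 * 11.2e-6 * 1389 = 2489.088 MPa


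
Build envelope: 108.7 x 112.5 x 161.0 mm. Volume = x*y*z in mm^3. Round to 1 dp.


V = 108.7 * 112.5 * 161.0 = 1968828.8 mm^3


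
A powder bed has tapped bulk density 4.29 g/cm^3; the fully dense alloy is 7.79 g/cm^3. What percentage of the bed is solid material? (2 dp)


Packing = (4.29/7.79)*100 = 55.07 %


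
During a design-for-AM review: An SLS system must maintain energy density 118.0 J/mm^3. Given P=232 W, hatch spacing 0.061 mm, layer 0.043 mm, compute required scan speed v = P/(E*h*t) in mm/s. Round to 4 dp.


v = 232 / (118.0*0.061*0.043) = 749.5622 mm/s


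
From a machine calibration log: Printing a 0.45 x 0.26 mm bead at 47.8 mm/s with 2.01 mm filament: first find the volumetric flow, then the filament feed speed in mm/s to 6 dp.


Q = 0.45 * 0.26 * 47.8 = 5.5926 mm^3/s
A_fil = pi*(2.01/2)^2 = 3.17308712 mm^2
v_feed = 5.5926 / 3.17308712 = 1.762511 mm/s


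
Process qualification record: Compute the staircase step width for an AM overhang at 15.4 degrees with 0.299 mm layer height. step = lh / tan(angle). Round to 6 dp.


step = 0.299 / tan(15.4) = 1.085513 mm


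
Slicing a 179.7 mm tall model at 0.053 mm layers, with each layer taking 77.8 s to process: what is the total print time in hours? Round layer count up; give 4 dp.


Layers = ceil(179.7/0.053) = 3391
t = 3391 * 77.8 / 3600 = 73.2833 hrs


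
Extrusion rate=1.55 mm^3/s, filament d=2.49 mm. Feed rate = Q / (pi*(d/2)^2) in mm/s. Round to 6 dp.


A = pi*(2.49/2)^2 = 4.869547
v = 1.55 / 4.869547 = 0.318305 mm/s


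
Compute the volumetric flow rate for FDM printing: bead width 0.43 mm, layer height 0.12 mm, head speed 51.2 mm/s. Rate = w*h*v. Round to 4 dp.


Rate = 0.43 * 0.12 * 51.2 = 2.6419 mm^3/s


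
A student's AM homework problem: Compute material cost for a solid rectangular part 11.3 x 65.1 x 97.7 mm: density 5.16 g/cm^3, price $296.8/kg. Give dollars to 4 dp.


V = 11.3 * 65.1 * 97.7 = 71871.051 mm^3 = 71.871051 cm^3
Mass = 71.871051 * 5.16 / 1000 = 0.37085462 kg
Cost = 0.37085462 * 296.8 = 110.0697 $


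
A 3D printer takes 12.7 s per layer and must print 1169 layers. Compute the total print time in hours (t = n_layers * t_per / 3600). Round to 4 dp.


t = 1169 * 12.7 / 3600 = 4.124 hrs


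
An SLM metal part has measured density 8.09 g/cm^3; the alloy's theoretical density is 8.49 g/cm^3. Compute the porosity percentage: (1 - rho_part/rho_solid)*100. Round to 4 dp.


Porosity = (1-8.09/8.49)*100 = 4.7114 %


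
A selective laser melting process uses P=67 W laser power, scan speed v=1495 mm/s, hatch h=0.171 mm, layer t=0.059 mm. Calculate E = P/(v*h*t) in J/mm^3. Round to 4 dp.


E = 67 / (1495*0.171*0.059) = 4.4421 J/mm^3


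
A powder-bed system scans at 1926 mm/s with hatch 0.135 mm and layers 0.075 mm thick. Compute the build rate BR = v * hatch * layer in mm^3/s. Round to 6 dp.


Rate = 1926 * 0.135 * 0.075 = 19.50075 mm^3/s


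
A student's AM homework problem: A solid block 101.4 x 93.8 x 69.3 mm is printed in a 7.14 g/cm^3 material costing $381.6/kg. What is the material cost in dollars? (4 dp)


V = 101.4 * 93.8 * 69.3 = 659134.476 mm^3 = 659.134476 cm^3
Mass = 659.134476 * 7.14 / 1000 = 4.70622016 kg
Cost = 4.70622016 * 381.6 = 1795.8936 $


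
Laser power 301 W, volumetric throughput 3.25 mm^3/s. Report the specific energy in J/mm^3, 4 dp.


SE = 301 / 3.25 = 92.6154 J/mm^3


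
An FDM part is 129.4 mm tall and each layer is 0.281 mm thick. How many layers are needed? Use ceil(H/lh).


Layers = ceil(129.4/0.281) = 461


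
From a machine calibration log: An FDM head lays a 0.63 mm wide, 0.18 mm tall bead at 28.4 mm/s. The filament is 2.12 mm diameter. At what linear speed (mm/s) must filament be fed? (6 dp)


Q = 0.63 * 0.18 * 28.4 = 3.22056 mm^3/s
A_fil = pi*(2.12/2)^2 = 3.52989351 mm^2
v_feed = 3.22056 / 3.52989351 = 0.912367 mm/s


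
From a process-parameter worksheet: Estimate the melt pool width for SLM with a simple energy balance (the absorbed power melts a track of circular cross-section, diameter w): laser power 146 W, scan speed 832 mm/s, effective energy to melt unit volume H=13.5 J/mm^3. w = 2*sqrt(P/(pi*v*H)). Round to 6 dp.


w = 2*sqrt(146/(pi*832*13.5)) = 0.128648 mm


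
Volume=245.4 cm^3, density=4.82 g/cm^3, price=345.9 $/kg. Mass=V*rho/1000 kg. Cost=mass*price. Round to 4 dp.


Mass = 245.4*4.82/1000 = 1.182828 kg
Cost = 1.182828 * 345.9 = 409.1402 $


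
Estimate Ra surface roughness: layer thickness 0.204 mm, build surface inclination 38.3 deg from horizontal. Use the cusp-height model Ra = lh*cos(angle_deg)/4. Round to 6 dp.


Ra = 0.204 * cos(38.3) / 4 = 0.040024 mm


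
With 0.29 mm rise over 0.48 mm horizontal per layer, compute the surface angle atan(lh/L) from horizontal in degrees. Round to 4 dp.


angle = atan(0.29/0.48) = 31.139 degrees


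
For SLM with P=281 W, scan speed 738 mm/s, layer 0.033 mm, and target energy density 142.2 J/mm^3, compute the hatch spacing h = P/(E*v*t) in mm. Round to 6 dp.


h = 281 / (142.2*738*0.033) = 0.08114 mm


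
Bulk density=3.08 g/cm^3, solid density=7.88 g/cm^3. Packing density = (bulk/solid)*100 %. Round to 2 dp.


Packing = (3.08/7.88)*100 = 39.09 %


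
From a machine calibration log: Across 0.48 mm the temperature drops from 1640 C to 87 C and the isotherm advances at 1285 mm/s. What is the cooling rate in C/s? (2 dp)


G = (1640-87)/0.48 = 3235.41666667 C/mm
CR = 3235.41666667 * 1285 = 4157510.42 C/s


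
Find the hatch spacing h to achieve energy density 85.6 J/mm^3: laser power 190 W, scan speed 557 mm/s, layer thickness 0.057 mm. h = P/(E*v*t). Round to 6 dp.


h = 190 / (85.6*557*0.057) = 0.069912 mm


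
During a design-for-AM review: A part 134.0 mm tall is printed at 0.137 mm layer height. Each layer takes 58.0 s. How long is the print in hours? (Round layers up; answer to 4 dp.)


Layers = ceil(134.0/0.137) = 979
t = 979 * 58.0 / 3600 = 15.7728 hrs


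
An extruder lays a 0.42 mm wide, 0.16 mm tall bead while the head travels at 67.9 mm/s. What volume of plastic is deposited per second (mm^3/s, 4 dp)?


Rate = 0.42 * 0.16 * 67.9 = 4.5629 mm^3/s


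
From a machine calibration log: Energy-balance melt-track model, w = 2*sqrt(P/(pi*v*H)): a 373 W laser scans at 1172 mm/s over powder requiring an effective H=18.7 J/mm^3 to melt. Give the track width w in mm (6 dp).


w = 2*sqrt(373/(pi*1172*18.7)) = 0.147206 mm


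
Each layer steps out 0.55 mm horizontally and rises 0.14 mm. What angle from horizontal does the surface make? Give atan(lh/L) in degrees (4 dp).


angle = atan(0.14/0.55) = 14.2811 degrees


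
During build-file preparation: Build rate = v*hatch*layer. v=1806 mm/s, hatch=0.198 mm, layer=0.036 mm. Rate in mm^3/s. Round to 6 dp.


Rate = 1806 * 0.198 * 0.036 = 12.873168 mm^3/s


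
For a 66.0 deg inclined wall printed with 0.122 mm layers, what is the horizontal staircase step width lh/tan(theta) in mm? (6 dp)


step = 0.122 / tan(66.0) = 0.054318 mm


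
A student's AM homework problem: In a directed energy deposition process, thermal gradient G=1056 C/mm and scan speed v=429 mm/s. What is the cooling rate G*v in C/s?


CR = 1056 * 429 = 453024 C/s


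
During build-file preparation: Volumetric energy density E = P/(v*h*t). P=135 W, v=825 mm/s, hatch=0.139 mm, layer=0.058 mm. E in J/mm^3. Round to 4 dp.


E = 135 / (825*0.139*0.058) = 20.2972 J/mm^3


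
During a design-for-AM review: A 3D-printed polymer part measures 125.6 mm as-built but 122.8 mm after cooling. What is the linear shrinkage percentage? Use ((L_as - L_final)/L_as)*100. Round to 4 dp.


Shrinkage = ((125.6-122.8)/125.6)*100 = 2.2293 %


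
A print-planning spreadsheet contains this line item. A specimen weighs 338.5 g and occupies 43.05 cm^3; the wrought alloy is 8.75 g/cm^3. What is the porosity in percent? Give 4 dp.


rho_part = 338.5 / 43.05 = 7.86295006 g/cm^3
Porosity = (1 - 7.86295006/8.75)*100 = 10.1377 %


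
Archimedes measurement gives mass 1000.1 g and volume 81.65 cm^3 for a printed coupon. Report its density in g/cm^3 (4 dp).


rho = 1000.1 / 81.65 = 12.2486 g/cm^3


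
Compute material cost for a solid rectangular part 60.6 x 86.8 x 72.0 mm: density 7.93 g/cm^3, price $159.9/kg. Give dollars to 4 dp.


V = 60.6 * 86.8 * 72.0 = 378725.76 mm^3 = 378.72576 cm^3
Mass = 378.72576 * 7.93 / 1000 = 3.00329528 kg
Cost = 3.00329528 * 159.9 = 480.2269 $


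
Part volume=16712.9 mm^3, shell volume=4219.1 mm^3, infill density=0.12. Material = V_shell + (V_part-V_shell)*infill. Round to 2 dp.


V_infill = (16712.9 - 4219.1) * 0.12 = 1499.26
V_total = 4219.1 + 1499.26 = 5718.36 mm^3


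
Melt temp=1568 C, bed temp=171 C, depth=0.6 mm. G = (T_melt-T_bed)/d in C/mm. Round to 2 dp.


G = (1568-171)/0.6 = 2328.33 C/mm


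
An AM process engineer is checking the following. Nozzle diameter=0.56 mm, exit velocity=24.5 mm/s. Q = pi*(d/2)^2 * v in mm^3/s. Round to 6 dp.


A = pi*(0.56/2)^2 = 0.24630086 mm^2
Q = 0.24630086 * 24.5 = 6.034371 mm^3/s


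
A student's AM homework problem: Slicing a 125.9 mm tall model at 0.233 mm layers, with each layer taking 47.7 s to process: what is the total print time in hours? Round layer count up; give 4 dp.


Layers = ceil(125.9/0.233) = 541
t = 541 * 47.7 / 3600 = 7.1683 hrs


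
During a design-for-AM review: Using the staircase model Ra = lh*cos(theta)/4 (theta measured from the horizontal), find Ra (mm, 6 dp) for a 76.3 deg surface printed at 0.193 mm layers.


Ra = 0.193 * cos(76.3) / 4 = 0.011427 mm


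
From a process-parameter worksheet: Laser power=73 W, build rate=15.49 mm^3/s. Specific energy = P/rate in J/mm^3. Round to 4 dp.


SE = 73 / 15.49 = 4.7127 J/mm^3


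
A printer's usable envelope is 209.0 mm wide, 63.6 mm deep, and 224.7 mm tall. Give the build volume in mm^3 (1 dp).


V = 209.0 * 63.6 * 224.7 = 2986802.3 mm^3


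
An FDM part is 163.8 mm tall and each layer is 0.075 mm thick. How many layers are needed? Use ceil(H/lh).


Layers = ceil(163.8/0.075) = 2184


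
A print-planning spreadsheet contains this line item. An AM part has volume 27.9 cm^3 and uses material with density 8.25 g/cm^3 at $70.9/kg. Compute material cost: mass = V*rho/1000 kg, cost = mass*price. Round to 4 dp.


Mass = 27.9*8.25/1000 = 0.230175 kg
Cost = 0.230175 * 70.9 = 16.3194 $


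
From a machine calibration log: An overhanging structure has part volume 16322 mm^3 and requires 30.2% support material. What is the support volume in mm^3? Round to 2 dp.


V_support = 16322 * 0.302 = 4929.24 mm^3


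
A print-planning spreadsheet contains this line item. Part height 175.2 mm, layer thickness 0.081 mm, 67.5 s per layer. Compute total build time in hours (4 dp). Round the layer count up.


Layers = ceil(175.2/0.081) = 2163
t = 2163 * 67.5 / 3600 = 40.5563 hrs


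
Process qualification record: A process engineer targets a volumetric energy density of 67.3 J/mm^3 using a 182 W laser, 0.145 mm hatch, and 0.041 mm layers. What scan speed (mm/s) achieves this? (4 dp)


v = 182 / (67.3*0.145*0.041) = 454.888 mm/s


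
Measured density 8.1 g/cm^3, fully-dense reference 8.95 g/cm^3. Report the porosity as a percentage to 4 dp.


Porosity = (1-8.1/8.95)*100 = 9.4972 %


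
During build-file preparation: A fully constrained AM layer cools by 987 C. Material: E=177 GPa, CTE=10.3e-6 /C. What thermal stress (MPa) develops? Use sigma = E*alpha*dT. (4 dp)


sigma = 177*1000 * 10.3e-6 * 987 = 1799.3997 MPa


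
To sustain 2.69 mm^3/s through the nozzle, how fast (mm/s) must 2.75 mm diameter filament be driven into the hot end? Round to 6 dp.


A = pi*(2.75/2)^2 = 5.939574
v = 2.69 / 5.939574 = 0.452894 mm/s


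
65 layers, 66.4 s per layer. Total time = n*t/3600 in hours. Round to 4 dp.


t = 65 * 66.4 / 3600 = 1.1989 hrs


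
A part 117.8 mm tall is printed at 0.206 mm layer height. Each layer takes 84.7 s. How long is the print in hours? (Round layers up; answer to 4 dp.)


Layers = ceil(117.8/0.206) = 572
t = 572 * 84.7 / 3600 = 13.4579 hrs


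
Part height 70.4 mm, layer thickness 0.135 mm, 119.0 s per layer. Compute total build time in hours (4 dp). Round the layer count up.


Layers = ceil(70.4/0.135) = 522
t = 522 * 119.0 / 3600 = 17.255 hrs


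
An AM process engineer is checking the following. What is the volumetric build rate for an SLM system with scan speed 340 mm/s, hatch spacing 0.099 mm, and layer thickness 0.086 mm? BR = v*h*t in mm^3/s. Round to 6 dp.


Rate = 340 * 0.099 * 0.086 = 2.89476 mm^3/s


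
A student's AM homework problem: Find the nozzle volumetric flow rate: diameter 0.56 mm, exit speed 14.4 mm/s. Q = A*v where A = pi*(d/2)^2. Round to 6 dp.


A = pi*(0.56/2)^2 = 0.24630086 mm^2
Q = 0.24630086 * 14.4 = 3.546732 mm^3/s


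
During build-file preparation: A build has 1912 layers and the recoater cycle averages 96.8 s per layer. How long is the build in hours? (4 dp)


t = 1912 * 96.8 / 3600 = 51.4116 hrs


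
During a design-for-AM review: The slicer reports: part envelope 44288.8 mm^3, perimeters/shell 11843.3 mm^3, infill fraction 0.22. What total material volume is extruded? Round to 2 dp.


V_infill = (44288.8 - 11843.3) * 0.22 = 7138.01
V_total = 11843.3 + 7138.01 = 18981.31 mm^3


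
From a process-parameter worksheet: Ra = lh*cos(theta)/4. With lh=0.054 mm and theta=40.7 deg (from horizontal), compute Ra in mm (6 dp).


Ra = 0.054 * cos(40.7) / 4 = 0.010235 mm


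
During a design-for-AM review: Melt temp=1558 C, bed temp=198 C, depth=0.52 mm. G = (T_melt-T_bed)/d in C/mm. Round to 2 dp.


G = (1558-198)/0.52 = 2615.38 C/mm


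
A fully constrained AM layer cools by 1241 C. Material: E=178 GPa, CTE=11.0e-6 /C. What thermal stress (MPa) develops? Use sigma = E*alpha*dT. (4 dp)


sigma = 178*1000 * 11.0e-6 * 1241 = 2429.878 MPa


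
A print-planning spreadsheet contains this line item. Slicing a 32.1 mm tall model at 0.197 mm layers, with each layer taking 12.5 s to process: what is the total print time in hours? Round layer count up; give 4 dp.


Layers = ceil(32.1/0.197) = 163
t = 163 * 12.5 / 3600 = 0.566 hrs


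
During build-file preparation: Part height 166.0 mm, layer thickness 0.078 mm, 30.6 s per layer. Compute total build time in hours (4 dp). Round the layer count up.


Layers = ceil(166.0/0.078) = 2129
t = 2129 * 30.6 / 3600 = 18.0965 hrs


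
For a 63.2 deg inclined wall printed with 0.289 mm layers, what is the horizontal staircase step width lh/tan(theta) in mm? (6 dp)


step = 0.289 / tan(63.2) = 0.145984 mm


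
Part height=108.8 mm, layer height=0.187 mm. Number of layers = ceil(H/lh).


Layers = ceil(108.8/0.187) = 582


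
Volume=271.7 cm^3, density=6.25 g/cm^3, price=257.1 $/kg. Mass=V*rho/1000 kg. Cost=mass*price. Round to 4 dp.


Mass = 271.7*6.25/1000 = 1.698125 kg
Cost = 1.698125 * 257.1 = 436.5879 $


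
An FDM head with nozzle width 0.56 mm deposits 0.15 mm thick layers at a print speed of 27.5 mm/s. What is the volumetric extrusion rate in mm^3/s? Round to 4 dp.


Rate = 0.56 * 0.15 * 27.5 = 2.31 mm^3/s


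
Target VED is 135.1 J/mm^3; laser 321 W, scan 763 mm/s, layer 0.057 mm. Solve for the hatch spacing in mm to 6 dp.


h = 321 / (135.1*763*0.057) = 0.054632 mm


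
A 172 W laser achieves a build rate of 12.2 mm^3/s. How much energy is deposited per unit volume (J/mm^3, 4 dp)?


SE = 172 / 12.2 = 14.0984 J/mm^3


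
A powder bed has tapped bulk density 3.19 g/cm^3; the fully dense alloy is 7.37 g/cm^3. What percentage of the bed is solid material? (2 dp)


Packing = (3.19/7.37)*100 = 43.28 %


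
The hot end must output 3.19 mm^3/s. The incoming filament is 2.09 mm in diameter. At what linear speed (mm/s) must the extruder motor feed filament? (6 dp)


A = pi*(2.09/2)^2 = 3.430698
v = 3.19 / 3.430698 = 0.92984 mm/s


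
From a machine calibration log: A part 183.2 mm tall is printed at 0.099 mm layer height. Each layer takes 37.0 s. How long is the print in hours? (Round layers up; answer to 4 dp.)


Layers = ceil(183.2/0.099) = 1851
t = 1851 * 37.0 / 3600 = 19.0242 hrs


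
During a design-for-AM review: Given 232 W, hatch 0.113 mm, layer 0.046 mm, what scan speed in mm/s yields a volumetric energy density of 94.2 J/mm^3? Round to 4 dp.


v = 232 / (94.2*0.113*0.046) = 473.8063 mm/s


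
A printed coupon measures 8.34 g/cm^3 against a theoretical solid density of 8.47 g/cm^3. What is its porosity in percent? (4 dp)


Porosity = (1-8.34/8.47)*100 = 1.5348 %


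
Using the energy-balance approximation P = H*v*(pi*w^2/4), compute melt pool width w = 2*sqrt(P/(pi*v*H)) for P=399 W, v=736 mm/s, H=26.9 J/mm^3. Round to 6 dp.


w = 2*sqrt(399/(pi*736*26.9)) = 0.160187 mm


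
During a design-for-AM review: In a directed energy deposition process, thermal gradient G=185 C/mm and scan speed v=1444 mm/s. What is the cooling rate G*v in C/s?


CR = 185 * 1444 = 267140 C/s


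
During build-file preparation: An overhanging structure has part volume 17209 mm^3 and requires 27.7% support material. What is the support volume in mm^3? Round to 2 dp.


V_support = 17209 * 0.277 = 4766.89 mm^3


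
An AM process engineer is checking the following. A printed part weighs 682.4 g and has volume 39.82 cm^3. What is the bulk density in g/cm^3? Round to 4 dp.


rho = 682.4 / 39.82 = 17.1371 g/cm^3
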